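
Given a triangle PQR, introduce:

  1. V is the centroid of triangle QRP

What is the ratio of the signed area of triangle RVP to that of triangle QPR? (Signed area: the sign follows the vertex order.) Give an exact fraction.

Work in coordinates with P = (0, 0), Q = (1, 0), R = (0, 1).
1. V is the centroid of triangle QRP ⇒ V = (1/3, 1/3)
2·[RVP] = -1/3, 2·[QPR] = -1
[RVP]:[QPR] = -1/3:-1 = 1/3

[RVP]:[QPR] = 1/3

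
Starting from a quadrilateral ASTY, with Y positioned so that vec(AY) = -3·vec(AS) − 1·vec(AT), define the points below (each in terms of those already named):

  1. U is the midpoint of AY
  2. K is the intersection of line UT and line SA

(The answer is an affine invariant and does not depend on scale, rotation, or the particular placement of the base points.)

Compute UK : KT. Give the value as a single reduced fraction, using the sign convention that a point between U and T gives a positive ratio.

Set A = (0, 0), S = (1, 0), T = (0, 1), Y = (-3, -1); any affine frame gives the same invariant.
1. U is the midpoint of AY ⇒ U = (-3/2, -1/2)
2. K is the intersection of line UT and line SA ⇒ K = (-1, 0)
K = U + t·(T−U) with t = 1/3, so UK:KT = t:(1−t) = 1/3:2/3

UK:KT = 1/2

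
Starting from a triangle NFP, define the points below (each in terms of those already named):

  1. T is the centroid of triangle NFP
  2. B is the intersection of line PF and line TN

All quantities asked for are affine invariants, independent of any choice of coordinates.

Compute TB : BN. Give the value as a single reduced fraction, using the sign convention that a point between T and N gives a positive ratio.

TB:BN = -1/3

Set N = (0, 0), F = (1, 0), P = (0, 1); any affine frame gives the same invariant.
1. T is the centroid of triangle NFP ⇒ T = (1/3, 1/3)
2. B is the intersection of line PF and line TN ⇒ B = (1/2, 1/2)
B = T + t·(N−T) with t = -1/2, so TB:BN = t:(1−t) = -1/2:3/2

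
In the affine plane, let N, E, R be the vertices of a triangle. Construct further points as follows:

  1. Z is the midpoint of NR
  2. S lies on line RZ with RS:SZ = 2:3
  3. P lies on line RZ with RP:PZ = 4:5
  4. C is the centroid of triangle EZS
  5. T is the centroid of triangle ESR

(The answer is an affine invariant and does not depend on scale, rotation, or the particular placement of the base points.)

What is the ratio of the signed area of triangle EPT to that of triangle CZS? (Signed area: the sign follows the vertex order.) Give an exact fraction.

Work in coordinates with N = (0, 0), E = (1, 0), R = (0, 1).
1. Z is the midpoint of NR ⇒ Z = (0, 1/2)
2. S lies on line RZ with RS:SZ = 2:3 ⇒ S = (0, 4/5)
3. P lies on line RZ with RP:PZ = 4:5 ⇒ P = (0, 7/9)
4. C is the centroid of triangle EZS ⇒ C = (1/3, 13/30)
5. T is the centroid of triangle ESR ⇒ T = (1/3, 3/5)
2·[EPT] = -11/135, 2·[CZS] = -1/10
[EPT]:[CZS] = -11/135:-1/10 = 22/27

[EPT]:[CZS] = 22/27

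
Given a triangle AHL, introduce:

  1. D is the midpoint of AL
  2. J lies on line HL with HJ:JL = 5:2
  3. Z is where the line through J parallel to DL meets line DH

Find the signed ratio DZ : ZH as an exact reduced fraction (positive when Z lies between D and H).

DZ:ZH = 2/5

Assign A = (0, 0), H = (1, 0), L = (0, 1) — the answer is frame-independent, so this choice is without loss of generality.
1. D is the midpoint of AL ⇒ D = (0, 1/2)
2. J lies on line HL with HJ:JL = 5:2 ⇒ J = (2/7, 5/7)
3. Z is where the line through J parallel to DL meets line DH ⇒ Z = (2/7, 5/14)
Z = D + t·(H−D) with t = 2/7, so DZ:ZH = t:(1−t) = 2/7:5/7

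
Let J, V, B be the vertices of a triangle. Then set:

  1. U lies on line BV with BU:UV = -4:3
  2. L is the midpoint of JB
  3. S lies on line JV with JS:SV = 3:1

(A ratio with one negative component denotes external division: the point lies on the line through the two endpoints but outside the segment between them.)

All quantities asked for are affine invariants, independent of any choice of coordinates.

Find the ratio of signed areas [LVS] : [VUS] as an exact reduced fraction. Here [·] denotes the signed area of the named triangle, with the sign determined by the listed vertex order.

Choose coordinates J = (0, 0), V = (1, 0), B = (0, 1).
1. U lies on line BV with BU:UV = -4:3 ⇒ U = (4, -3)
2. L is the midpoint of JB ⇒ L = (0, 1/2)
3. S lies on line JV with JS:SV = 3:1 ⇒ S = (3/4, 0)
2·[LVS] = -1/8, 2·[VUS] = -3/4
[LVS]:[VUS] = -1/8:-3/4 = 1/6

[LVS]:[VUS] = 1/6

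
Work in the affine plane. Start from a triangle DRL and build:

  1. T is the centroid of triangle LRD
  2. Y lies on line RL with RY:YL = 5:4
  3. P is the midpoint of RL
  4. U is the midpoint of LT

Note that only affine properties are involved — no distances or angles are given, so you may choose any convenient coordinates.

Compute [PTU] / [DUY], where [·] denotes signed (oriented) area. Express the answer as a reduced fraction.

Assign D = (0, 0), R = (1, 0), L = (0, 1) — the answer is frame-independent, so this choice is without loss of generality.
1. T is the centroid of triangle LRD ⇒ T = (1/3, 1/3)
2. Y lies on line RL with RY:YL = 5:4 ⇒ Y = (4/9, 5/9)
3. P is the midpoint of RL ⇒ P = (1/2, 1/2)
4. U is the midpoint of LT ⇒ U = (1/6, 2/3)
2·[PTU] = -1/12, 2·[DUY] = -11/54
[PTU]:[DUY] = -1/12:-11/54 = 9/22

[PTU]:[DUY] = 9/22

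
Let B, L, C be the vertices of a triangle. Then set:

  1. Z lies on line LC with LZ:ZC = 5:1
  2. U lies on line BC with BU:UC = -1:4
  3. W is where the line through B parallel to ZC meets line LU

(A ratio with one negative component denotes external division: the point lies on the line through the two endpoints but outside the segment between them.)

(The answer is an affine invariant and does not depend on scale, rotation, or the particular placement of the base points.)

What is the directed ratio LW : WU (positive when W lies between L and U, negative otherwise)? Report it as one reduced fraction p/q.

Choose coordinates B = (0, 0), L = (1, 0), C = (0, 1).
1. Z lies on line LC with LZ:ZC = 5:1 ⇒ Z = (1/6, 5/6)
2. U lies on line BC with BU:UC = -1:4 ⇒ U = (0, -1/3)
3. W is where the line through B parallel to ZC meets line LU ⇒ W = (1/4, -1/4)
W = L + t·(U−L) with t = 3/4, so LW:WU = t:(1−t) = 3/4:1/4

LW:WU = 3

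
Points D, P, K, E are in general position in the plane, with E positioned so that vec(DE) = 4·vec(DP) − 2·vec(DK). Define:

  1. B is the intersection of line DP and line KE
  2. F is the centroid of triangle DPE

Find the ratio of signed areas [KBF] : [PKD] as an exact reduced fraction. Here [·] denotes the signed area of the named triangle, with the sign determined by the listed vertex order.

[KBF]:[PKD] = -5/9

Set D = (0, 0), P = (1, 0), K = (0, 1), E = (4, -2); any affine frame gives the same invariant.
1. B is the intersection of line DP and line KE ⇒ B = (4/3, 0)
2. F is the centroid of triangle DPE ⇒ F = (5/3, -2/3)
2·[KBF] = -5/9, 2·[PKD] = 1
[KBF]:[PKD] = -5/9:1 = -5/9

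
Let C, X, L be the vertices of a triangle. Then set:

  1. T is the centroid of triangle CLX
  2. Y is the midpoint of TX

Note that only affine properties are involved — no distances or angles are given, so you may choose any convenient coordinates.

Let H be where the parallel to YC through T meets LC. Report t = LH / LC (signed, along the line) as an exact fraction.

Set C = (0, 0), X = (1, 0), L = (0, 1); any affine frame gives the same invariant.
1. T is the centroid of triangle CLX ⇒ T = (1/3, 1/3)
2. Y is the midpoint of TX ⇒ Y = (2/3, 1/6)
through T parallel to YC: direction (-2/3, -1/6); meets LC at H = (0, 1/4)
H = L + t·(C−L) with t = 3/4

t = 3/4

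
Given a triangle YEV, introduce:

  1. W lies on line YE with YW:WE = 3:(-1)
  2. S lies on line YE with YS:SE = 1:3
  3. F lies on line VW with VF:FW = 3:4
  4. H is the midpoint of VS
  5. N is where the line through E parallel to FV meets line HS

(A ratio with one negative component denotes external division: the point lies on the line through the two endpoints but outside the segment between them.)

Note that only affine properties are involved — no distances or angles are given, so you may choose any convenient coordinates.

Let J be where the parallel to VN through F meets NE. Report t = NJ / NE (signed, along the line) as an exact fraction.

t = 5/7

Set Y = (0, 0), E = (1, 0), V = (0, 1); any affine frame gives the same invariant.
1. W lies on line YE with YW:WE = 3:(-1) ⇒ W = (3/2, 0)
2. S lies on line YE with YS:SE = 1:3 ⇒ S = (1/4, 0)
3. F lies on line VW with VF:FW = 3:4 ⇒ F = (9/14, 4/7)
4. H is the midpoint of VS ⇒ H = (1/8, 1/2)
5. N is where the line through E parallel to FV meets line HS ⇒ N = (1/10, 3/5)
through F parallel to VN: direction (1/10, -2/5); meets NE at J = (26/35, 6/35)
J = N + t·(E−N) with t = 5/7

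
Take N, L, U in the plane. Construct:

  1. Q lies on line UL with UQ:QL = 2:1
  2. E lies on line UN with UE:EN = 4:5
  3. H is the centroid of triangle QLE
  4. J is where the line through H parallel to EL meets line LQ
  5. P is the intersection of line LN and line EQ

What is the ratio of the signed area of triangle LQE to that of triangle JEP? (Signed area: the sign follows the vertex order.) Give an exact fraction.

[LQE]:[JEP] = -3/5

Assign N = (0, 0), L = (1, 0), U = (0, 1) — the answer is frame-independent, so this choice is without loss of generality.
1. Q lies on line UL with UQ:QL = 2:1 ⇒ Q = (2/3, 1/3)
2. E lies on line UN with UE:EN = 4:5 ⇒ E = (0, 5/9)
3. H is the centroid of triangle QLE ⇒ H = (5/9, 8/27)
4. J is where the line through H parallel to EL meets line LQ ⇒ J = (8/9, 1/9)
5. P is the intersection of line LN and line EQ ⇒ P = (5/3, 0)
2·[LQE] = 4/27, 2·[JEP] = -20/81
[LQE]:[JEP] = 4/27:-20/81 = -3/5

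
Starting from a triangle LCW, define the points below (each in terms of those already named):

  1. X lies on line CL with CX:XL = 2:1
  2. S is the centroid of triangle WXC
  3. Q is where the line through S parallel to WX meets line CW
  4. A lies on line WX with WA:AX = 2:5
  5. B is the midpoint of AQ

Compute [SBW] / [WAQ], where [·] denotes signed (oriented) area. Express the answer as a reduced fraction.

[SBW]:[WAQ] = 1/12

Set L = (0, 0), C = (1, 0), W = (0, 1); any affine frame gives the same invariant.
1. X lies on line CL with CX:XL = 2:1 ⇒ X = (1/3, 0)
2. S is the centroid of triangle WXC ⇒ S = (4/9, 1/3)
3. Q is where the line through S parallel to WX meets line CW ⇒ Q = (1/3, 2/3)
4. A lies on line WX with WA:AX = 2:5 ⇒ A = (2/21, 5/7)
5. B is the midpoint of AQ ⇒ B = (3/14, 29/42)
2·[SBW] = 1/189, 2·[WAQ] = 4/63
[SBW]:[WAQ] = 1/189:4/63 = 1/12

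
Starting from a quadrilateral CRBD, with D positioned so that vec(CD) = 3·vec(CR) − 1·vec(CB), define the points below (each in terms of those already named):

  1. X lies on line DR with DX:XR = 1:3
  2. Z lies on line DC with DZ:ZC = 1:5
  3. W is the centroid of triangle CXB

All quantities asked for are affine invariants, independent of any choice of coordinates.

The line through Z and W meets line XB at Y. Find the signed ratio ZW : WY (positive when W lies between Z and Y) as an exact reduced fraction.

ZW:WY = -3/4

Work in coordinates with C = (0, 0), R = (1, 0), B = (0, 1), D = (3, -1).
1. X lies on line DR with DX:XR = 1:3 ⇒ X = (5/2, -3/4)
2. Z lies on line DC with DZ:ZC = 1:5 ⇒ Z = (5/2, -5/6)
3. W is the centroid of triangle CXB ⇒ W = (5/6, 1/12)
line ZW meets XB at Y = (55/18, -41/36)
W = Z + t·(Y−Z) with t = -3, so ZW:WY = -3:4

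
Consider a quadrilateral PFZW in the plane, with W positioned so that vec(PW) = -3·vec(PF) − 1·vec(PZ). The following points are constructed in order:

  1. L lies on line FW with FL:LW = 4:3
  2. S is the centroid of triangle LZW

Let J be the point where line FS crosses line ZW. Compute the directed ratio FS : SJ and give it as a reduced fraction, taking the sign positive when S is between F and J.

FS:SJ = 6

Work in coordinates with P = (0, 0), F = (1, 0), Z = (0, 1), W = (-3, -1).
1. L lies on line FW with FL:LW = 4:3 ⇒ L = (-9/7, -4/7)
2. S is the centroid of triangle LZW ⇒ S = (-10/7, -4/21)
line FS meets ZW at J = (-11/6, -2/9)
S = F + t·(J−F) with t = 6/7, so FS:SJ = 6/7:1/7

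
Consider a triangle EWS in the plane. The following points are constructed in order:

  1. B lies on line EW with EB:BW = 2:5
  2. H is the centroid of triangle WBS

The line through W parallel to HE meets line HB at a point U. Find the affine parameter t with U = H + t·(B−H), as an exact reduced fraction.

Work in coordinates with E = (0, 0), W = (1, 0), S = (0, 1).
1. B lies on line EW with EB:BW = 2:5 ⇒ B = (2/7, 0)
2. H is the centroid of triangle WBS ⇒ H = (3/7, 1/3)
through W parallel to HE: direction (-3/7, -1/3); meets HB at U = (-1/14, -5/6)
U = H + t·(B−H) with t = 7/2

t = 7/2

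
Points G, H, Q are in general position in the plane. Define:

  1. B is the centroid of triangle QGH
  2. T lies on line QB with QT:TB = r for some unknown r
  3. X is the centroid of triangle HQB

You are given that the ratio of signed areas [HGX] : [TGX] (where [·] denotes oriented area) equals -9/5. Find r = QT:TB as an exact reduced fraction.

r = 4/5

Choose coordinates G = (0, 0), H = (1, 0), Q = (0, 1).
1. B is the centroid of triangle QGH ⇒ B = (1/3, 1/3)
2. With QT:TB = r, write λ = r/(r+1) so T = Q + λ·(B−Q); T is affine-linear in λ
3. X is the centroid of triangle HQB ⇒ X = (4/9, 4/9)
Every point depending on T is an affine combination of T and λ-independent points, so each such coordinate is linear in λ; the λ² term in each signed area is a multiple of (B−Q)×(B−Q) = 0, so 2·[HGX] and 2·[TGX] are each linear in λ. Evaluating at λ=0 and λ=1:
  2·[HGX] = -4/9,   2·[TGX] = -4/9·λ + 4/9
So [HGX]:[TGX] = (-4/9) / (-4/9·λ + 4/9). Setting this equal to -9/5:
  -4/9 = -9/5·(-4/9·λ + 4/9)  ⇒  λ = 4/9
Then r = λ/(1−λ) = (4/9)/(5/9) = 4/5. Check: with r = 4/5, T = (4/27, 19/27) and [HGX]:[TGX] = -9/5 as required.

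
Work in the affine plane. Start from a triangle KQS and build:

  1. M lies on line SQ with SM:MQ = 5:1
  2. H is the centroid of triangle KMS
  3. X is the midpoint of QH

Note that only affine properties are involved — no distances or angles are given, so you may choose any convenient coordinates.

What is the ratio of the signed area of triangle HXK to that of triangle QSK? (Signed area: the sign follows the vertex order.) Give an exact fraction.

Work in coordinates with K = (0, 0), Q = (1, 0), S = (0, 1).
1. M lies on line SQ with SM:MQ = 5:1 ⇒ M = (5/6, 1/6)
2. H is the centroid of triangle KMS ⇒ H = (5/18, 7/18)
3. X is the midpoint of QH ⇒ X = (23/36, 7/36)
2·[HXK] = -7/36, 2·[QSK] = 1
[HXK]:[QSK] = -7/36:1 = -7/36

[HXK]:[QSK] = -7/36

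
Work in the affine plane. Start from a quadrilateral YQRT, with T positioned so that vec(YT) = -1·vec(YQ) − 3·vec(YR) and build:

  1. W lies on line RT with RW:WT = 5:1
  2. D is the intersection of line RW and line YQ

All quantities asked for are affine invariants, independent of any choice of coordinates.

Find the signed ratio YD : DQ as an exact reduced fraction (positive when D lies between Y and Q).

YD:DQ = -1/5

Set Y = (0, 0), Q = (1, 0), R = (0, 1), T = (-1, -3); any affine frame gives the same invariant.
1. W lies on line RT with RW:WT = 5:1 ⇒ W = (-5/6, -7/3)
2. D is the intersection of line RW and line YQ ⇒ D = (-1/4, 0)
D = Y + t·(Q−Y) with t = -1/4, so YD:DQ = t:(1−t) = -1/4:5/4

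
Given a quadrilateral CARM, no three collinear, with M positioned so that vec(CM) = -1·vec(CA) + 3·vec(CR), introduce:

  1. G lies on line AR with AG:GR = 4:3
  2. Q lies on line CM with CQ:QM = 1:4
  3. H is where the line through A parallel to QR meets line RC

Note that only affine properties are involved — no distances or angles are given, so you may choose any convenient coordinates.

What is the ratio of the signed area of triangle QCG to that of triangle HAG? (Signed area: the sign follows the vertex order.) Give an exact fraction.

[QCG]:[HAG] = 13/60

Work in coordinates with C = (0, 0), A = (1, 0), R = (0, 1), M = (-1, 3).
1. G lies on line AR with AG:GR = 4:3 ⇒ G = (3/7, 4/7)
2. Q lies on line CM with CQ:QM = 1:4 ⇒ Q = (-1/5, 3/5)
3. H is where the line through A parallel to QR meets line RC ⇒ H = (0, -2)
2·[QCG] = 13/35, 2·[HAG] = 12/7
[QCG]:[HAG] = 13/35:12/7 = 13/60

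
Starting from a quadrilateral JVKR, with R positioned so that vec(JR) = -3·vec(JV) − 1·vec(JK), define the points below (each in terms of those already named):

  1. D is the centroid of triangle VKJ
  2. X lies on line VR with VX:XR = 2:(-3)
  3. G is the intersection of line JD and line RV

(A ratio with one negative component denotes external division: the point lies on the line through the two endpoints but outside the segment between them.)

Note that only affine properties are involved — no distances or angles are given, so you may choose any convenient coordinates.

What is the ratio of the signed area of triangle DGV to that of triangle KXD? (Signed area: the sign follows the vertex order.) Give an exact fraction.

Choose coordinates J = (0, 0), V = (1, 0), K = (0, 1), R = (-3, -1).
1. D is the centroid of triangle VKJ ⇒ D = (1/3, 1/3)
2. X lies on line VR with VX:XR = 2:(-3) ⇒ X = (9, 2)
3. G is the intersection of line JD and line RV ⇒ G = (-1/3, -1/3)
2·[DGV] = 2/3, 2·[KXD] = -19/3
[DGV]:[KXD] = 2/3:-19/3 = -2/19

[DGV]:[KXD] = -2/19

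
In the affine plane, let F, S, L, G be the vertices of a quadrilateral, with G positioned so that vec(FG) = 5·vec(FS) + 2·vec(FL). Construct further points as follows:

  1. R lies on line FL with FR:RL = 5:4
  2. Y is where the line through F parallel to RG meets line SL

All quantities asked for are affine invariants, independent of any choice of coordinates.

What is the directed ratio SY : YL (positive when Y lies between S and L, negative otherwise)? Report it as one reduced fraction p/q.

SY:YL = 13/45

Assign F = (0, 0), S = (1, 0), L = (0, 1), G = (5, 2) — the answer is frame-independent, so this choice is without loss of generality.
1. R lies on line FL with FR:RL = 5:4 ⇒ R = (0, 5/9)
2. Y is where the line through F parallel to RG meets line SL ⇒ Y = (45/58, 13/58)
Y = S + t·(L−S) with t = 13/58, so SY:YL = t:(1−t) = 13/58:45/58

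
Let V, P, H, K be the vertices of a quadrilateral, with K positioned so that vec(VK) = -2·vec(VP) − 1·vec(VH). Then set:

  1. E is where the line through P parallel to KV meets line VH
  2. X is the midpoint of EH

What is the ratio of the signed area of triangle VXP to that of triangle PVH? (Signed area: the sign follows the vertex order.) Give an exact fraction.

[VXP]:[PVH] = 1/4

Work in coordinates with V = (0, 0), P = (1, 0), H = (0, 1), K = (-2, -1).
1. E is where the line through P parallel to KV meets line VH ⇒ E = (0, -1/2)
2. X is the midpoint of EH ⇒ X = (0, 1/4)
2·[VXP] = -1/4, 2·[PVH] = -1
[VXP]:[PVH] = -1/4:-1 = 1/4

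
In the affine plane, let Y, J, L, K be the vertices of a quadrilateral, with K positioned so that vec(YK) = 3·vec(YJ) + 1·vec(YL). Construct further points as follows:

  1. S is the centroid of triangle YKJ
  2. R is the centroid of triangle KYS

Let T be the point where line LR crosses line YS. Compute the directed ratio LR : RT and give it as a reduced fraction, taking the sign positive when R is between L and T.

LR:RT = 11

Work in coordinates with Y = (0, 0), J = (1, 0), L = (0, 1), K = (3, 1).
1. S is the centroid of triangle YKJ ⇒ S = (4/3, 1/3)
2. R is the centroid of triangle KYS ⇒ R = (13/9, 4/9)
line LR meets YS at T = (52/33, 13/33)
R = L + t·(T−L) with t = 11/12, so LR:RT = 11/12:1/12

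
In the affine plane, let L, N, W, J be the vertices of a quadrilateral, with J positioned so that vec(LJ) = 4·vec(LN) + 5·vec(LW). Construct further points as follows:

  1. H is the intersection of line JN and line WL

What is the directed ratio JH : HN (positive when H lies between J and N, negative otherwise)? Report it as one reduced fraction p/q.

JH:HN = -4

Work in coordinates with L = (0, 0), N = (1, 0), W = (0, 1), J = (4, 5).
1. H is the intersection of line JN and line WL ⇒ H = (0, -5/3)
H = J + t·(N−J) with t = 4/3, so JH:HN = t:(1−t) = 4/3:-1/3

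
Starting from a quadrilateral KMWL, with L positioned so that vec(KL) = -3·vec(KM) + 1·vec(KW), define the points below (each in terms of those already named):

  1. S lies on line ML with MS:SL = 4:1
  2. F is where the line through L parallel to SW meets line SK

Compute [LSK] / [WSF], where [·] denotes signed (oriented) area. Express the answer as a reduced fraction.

Assign K = (0, 0), M = (1, 0), W = (0, 1), L = (-3, 1) — the answer is frame-independent, so this choice is without loss of generality.
1. S lies on line ML with MS:SL = 4:1 ⇒ S = (-11/5, 4/5)
2. F is where the line through L parallel to SW meets line SK ⇒ F = (-14/5, 56/55)
2·[LSK] = -1/5, 2·[WSF] = -3/5
[LSK]:[WSF] = -1/5:-3/5 = 1/3

[LSK]:[WSF] = 1/3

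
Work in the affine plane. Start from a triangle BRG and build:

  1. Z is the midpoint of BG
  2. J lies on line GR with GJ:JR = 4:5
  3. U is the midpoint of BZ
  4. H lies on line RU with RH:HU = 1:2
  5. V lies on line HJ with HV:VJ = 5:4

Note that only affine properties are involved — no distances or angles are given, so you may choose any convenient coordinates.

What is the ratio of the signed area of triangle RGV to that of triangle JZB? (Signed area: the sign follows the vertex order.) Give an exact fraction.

Work in coordinates with B = (0, 0), R = (1, 0), G = (0, 1).
1. Z is the midpoint of BG ⇒ Z = (0, 1/2)
2. J lies on line GR with GJ:JR = 4:5 ⇒ J = (4/9, 5/9)
3. U is the midpoint of BZ ⇒ U = (0, 1/4)
4. H lies on line RU with RH:HU = 1:2 ⇒ H = (2/3, 1/12)
5. V lies on line HJ with HV:VJ = 5:4 ⇒ V = (44/81, 28/81)
2·[RGV] = 1/9, 2·[JZB] = 2/9
[RGV]:[JZB] = 1/9:2/9 = 1/2

[RGV]:[JZB] = 1/2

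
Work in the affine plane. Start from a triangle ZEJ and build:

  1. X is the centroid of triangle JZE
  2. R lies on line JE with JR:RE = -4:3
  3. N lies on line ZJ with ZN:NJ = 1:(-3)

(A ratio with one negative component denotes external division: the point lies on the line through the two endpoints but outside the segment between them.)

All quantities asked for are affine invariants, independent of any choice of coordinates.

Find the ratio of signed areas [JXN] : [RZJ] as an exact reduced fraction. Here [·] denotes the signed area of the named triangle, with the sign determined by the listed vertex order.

Assign Z = (0, 0), E = (1, 0), J = (0, 1) — the answer is frame-independent, so this choice is without loss of generality.
1. X is the centroid of triangle JZE ⇒ X = (1/3, 1/3)
2. R lies on line JE with JR:RE = -4:3 ⇒ R = (4, -3)
3. N lies on line ZJ with ZN:NJ = 1:(-3) ⇒ N = (0, -1/2)
2·[JXN] = -1/2, 2·[RZJ] = -4
[JXN]:[RZJ] = -1/2:-4 = 1/8

[JXN]:[RZJ] = 1/8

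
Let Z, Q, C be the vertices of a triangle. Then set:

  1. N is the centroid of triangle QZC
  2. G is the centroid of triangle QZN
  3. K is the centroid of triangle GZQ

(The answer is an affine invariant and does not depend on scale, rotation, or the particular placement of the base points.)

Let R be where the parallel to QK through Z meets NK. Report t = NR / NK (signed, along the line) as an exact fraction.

t = 5/4

Work in coordinates with Z = (0, 0), Q = (1, 0), C = (0, 1).
1. N is the centroid of triangle QZC ⇒ N = (1/3, 1/3)
2. G is the centroid of triangle QZN ⇒ G = (4/9, 1/9)
3. K is the centroid of triangle GZQ ⇒ K = (13/27, 1/27)
through Z parallel to QK: direction (-14/27, 1/27); meets NK at R = (14/27, -1/27)
R = N + t·(K−N) with t = 5/4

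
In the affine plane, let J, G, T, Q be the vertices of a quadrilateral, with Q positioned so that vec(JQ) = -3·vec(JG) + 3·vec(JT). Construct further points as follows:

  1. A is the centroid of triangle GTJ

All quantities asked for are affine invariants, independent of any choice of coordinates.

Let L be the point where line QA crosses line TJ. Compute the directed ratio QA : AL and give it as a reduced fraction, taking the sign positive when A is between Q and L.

Work in coordinates with J = (0, 0), G = (1, 0), T = (0, 1), Q = (-3, 3).
1. A is the centroid of triangle GTJ ⇒ A = (1/3, 1/3)
line QA meets TJ at L = (0, 3/5)
A = Q + t·(L−Q) with t = 10/9, so QA:AL = 10/9:-1/9

QA:AL = -10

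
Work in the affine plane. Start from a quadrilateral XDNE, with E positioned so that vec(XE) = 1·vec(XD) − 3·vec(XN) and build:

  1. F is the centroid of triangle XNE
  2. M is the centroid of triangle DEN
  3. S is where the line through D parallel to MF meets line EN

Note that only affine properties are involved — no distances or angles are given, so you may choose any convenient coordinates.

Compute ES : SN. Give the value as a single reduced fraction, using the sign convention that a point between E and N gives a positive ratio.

ES:SN = 3

Work in coordinates with X = (0, 0), D = (1, 0), N = (0, 1), E = (1, -3).
1. F is the centroid of triangle XNE ⇒ F = (1/3, -2/3)
2. M is the centroid of triangle DEN ⇒ M = (2/3, -2/3)
3. S is where the line through D parallel to MF meets line EN ⇒ S = (1/4, 0)
S = E + t·(N−E) with t = 3/4, so ES:SN = t:(1−t) = 3/4:1/4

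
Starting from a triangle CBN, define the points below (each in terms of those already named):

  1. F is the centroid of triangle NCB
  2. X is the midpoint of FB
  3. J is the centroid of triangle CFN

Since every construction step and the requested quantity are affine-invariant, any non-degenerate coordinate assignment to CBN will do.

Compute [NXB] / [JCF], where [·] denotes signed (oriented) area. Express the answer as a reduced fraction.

Set C = (0, 0), B = (1, 0), N = (0, 1); any affine frame gives the same invariant.
1. F is the centroid of triangle NCB ⇒ F = (1/3, 1/3)
2. X is the midpoint of FB ⇒ X = (2/3, 1/6)
3. J is the centroid of triangle CFN ⇒ J = (1/9, 4/9)
2·[NXB] = 1/6, 2·[JCF] = 1/9
[NXB]:[JCF] = 1/6:1/9 = 3/2

[NXB]:[JCF] = 3/2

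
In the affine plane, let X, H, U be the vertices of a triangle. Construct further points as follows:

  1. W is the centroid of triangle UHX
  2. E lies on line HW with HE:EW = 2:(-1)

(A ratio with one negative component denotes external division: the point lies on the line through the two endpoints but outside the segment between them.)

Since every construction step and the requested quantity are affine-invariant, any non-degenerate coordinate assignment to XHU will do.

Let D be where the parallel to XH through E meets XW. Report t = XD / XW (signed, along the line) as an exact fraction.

Assign X = (0, 0), H = (1, 0), U = (0, 1) — the answer is frame-independent, so this choice is without loss of generality.
1. W is the centroid of triangle UHX ⇒ W = (1/3, 1/3)
2. E lies on line HW with HE:EW = 2:(-1) ⇒ E = (-1/3, 2/3)
through E parallel to XH: direction (1, 0); meets XW at D = (2/3, 2/3)
D = X + t·(W−X) with t = 2

t = 2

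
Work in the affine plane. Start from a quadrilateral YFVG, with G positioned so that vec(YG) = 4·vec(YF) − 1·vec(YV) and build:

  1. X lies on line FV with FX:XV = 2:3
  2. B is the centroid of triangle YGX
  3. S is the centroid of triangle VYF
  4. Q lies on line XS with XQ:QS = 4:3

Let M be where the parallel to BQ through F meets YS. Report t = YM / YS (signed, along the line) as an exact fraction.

t = 177/173

Set Y = (0, 0), F = (1, 0), V = (0, 1), G = (4, -1); any affine frame gives the same invariant.
1. X lies on line FV with FX:XV = 2:3 ⇒ X = (3/5, 2/5)
2. B is the centroid of triangle YGX ⇒ B = (23/15, -1/5)
3. S is the centroid of triangle VYF ⇒ S = (1/3, 1/3)
4. Q lies on line XS with XQ:QS = 4:3 ⇒ Q = (47/105, 38/105)
through F parallel to BQ: direction (-38/35, 59/105); meets YS at M = (59/173, 59/173)
M = Y + t·(S−Y) with t = 177/173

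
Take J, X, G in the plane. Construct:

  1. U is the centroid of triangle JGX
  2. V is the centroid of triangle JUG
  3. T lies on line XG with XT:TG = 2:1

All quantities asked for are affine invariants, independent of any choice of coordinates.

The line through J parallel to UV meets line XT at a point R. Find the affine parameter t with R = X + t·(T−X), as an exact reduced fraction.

t = -3/2

Assign J = (0, 0), X = (1, 0), G = (0, 1) — the answer is frame-independent, so this choice is without loss of generality.
1. U is the centroid of triangle JGX ⇒ U = (1/3, 1/3)
2. V is the centroid of triangle JUG ⇒ V = (1/9, 4/9)
3. T lies on line XG with XT:TG = 2:1 ⇒ T = (1/3, 2/3)
through J parallel to UV: direction (-2/9, 1/9); meets XT at R = (2, -1)
R = X + t·(T−X) with t = -3/2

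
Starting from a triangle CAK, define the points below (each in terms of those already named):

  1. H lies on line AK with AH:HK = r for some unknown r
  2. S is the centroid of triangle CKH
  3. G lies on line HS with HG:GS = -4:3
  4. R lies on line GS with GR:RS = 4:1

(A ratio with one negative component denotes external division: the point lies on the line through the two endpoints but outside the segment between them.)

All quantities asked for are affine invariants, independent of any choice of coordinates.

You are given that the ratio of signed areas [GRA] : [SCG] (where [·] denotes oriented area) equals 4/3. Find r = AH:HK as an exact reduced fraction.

Assign C = (0, 0), A = (1, 0), K = (0, 1) — the answer is frame-independent, so this choice is without loss of generality.
1. With AH:HK = r, write λ = r/(r+1) so H = A + λ·(K−A); H is affine-linear in λ
2. S is the centroid of triangle CKH ⇒ S is an affine combination of earlier points and hence also affine-linear in λ
3. G lies on line HS with HG:GS = -4:3 ⇒ G is an affine combination of earlier points and hence also affine-linear in λ
4. R lies on line GS with GR:RS = 4:1 ⇒ R is an affine combination of earlier points and hence also affine-linear in λ
Every point depending on H is an affine combination of H and λ-independent points, so each such coordinate is linear in λ; the λ² term in each signed area is a multiple of (K−A)×(K−A) = 0, so 2·[GRA] and 2·[SCG] are each linear in λ. Evaluating at λ=0 and λ=1:
  2·[GRA] = -4/5·λ,   2·[SCG] = λ − 1
So [GRA]:[SCG] = (-4/5·λ) / (λ − 1). Setting this equal to 4/3:
  -4/5·λ = 4/3·(λ − 1)  ⇒  λ = 5/8
Then r = λ/(1−λ) = (5/8)/(3/8) = 5/3. Check: with r = 5/3, H = (3/8, 5/8) and [GRA]:[SCG] = 4/3 as required.

r = 5/3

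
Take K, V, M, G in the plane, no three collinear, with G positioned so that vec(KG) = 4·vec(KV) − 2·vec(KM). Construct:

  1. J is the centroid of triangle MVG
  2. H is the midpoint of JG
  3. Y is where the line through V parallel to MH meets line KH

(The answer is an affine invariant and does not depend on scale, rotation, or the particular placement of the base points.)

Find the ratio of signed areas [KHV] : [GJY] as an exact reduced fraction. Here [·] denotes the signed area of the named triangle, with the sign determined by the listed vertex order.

Work in coordinates with K = (0, 0), V = (1, 0), M = (0, 1), G = (4, -2).
1. J is the centroid of triangle MVG ⇒ J = (5/3, -1/3)
2. H is the midpoint of JG ⇒ H = (17/6, -7/6)
3. Y is where the line through V parallel to MH meets line KH ⇒ Y = (13/6, -91/102)
2·[KHV] = 7/6, 2·[GJY] = 8/17
[KHV]:[GJY] = 7/6:8/17 = 119/48

[KHV]:[GJY] = 119/48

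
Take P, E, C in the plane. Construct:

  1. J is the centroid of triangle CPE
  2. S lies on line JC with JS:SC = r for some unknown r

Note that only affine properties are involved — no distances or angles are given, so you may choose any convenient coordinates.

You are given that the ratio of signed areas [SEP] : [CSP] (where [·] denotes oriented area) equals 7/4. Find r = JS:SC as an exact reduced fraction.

r = 1/4

Assign P = (0, 0), E = (1, 0), C = (0, 1) — the answer is frame-independent, so this choice is without loss of generality.
1. J is the centroid of triangle CPE ⇒ J = (1/3, 1/3)
2. With JS:SC = r, write λ = r/(r+1) so S = J + λ·(C−J); S is affine-linear in λ
Every point depending on S is an affine combination of S and λ-independent points, so each such coordinate is linear in λ; the λ² term in each signed area is a multiple of (C−J)×(C−J) = 0, so 2·[SEP] and 2·[CSP] are each linear in λ. Evaluating at λ=0 and λ=1:
  2·[SEP] = -2/3·λ − 1/3,   2·[CSP] = 1/3·λ − 1/3
So [SEP]:[CSP] = (-2/3·λ − 1/3) / (1/3·λ − 1/3). Setting this equal to 7/4:
  -2/3·λ − 1/3 = 7/4·(1/3·λ − 1/3)  ⇒  λ = 1/5
Then r = λ/(1−λ) = (1/5)/(4/5) = 1/4. Check: with r = 1/4, S = (4/15, 7/15) and [SEP]:[CSP] = 7/4 as required.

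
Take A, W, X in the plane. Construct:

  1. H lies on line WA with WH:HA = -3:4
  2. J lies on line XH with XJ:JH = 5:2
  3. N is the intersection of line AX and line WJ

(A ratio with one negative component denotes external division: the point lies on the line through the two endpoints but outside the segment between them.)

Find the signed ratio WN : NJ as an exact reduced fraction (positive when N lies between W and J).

Work in coordinates with A = (0, 0), W = (1, 0), X = (0, 1).
1. H lies on line WA with WH:HA = -3:4 ⇒ H = (4, 0)
2. J lies on line XH with XJ:JH = 5:2 ⇒ J = (20/7, 2/7)
3. N is the intersection of line AX and line WJ ⇒ N = (0, -2/13)
N = W + t·(J−W) with t = -7/13, so WN:NJ = t:(1−t) = -7/13:20/13

WN:NJ = -7/20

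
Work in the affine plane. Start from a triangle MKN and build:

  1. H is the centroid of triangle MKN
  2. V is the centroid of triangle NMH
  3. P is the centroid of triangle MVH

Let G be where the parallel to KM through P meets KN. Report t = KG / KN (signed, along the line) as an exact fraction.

t = 7/27

Work in coordinates with M = (0, 0), K = (1, 0), N = (0, 1).
1. H is the centroid of triangle MKN ⇒ H = (1/3, 1/3)
2. V is the centroid of triangle NMH ⇒ V = (1/9, 4/9)
3. P is the centroid of triangle MVH ⇒ P = (4/27, 7/27)
through P parallel to KM: direction (-1, 0); meets KN at G = (20/27, 7/27)
G = K + t·(N−K) with t = 7/27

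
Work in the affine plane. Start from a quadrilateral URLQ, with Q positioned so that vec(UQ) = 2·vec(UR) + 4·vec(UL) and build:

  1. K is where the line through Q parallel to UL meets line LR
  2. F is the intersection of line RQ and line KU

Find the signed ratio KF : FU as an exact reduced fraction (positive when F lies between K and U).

KF:FU = 5/4

Set U = (0, 0), R = (1, 0), L = (0, 1), Q = (2, 4); any affine frame gives the same invariant.
1. K is where the line through Q parallel to UL meets line LR ⇒ K = (2, -1)
2. F is the intersection of line RQ and line KU ⇒ F = (8/9, -4/9)
F = K + t·(U−K) with t = 5/9, so KF:FU = t:(1−t) = 5/9:4/9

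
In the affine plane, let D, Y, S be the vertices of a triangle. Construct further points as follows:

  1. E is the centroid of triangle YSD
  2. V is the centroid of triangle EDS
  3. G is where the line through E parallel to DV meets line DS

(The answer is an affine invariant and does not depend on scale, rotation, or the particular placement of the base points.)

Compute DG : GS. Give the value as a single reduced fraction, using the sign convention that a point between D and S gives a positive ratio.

Choose coordinates D = (0, 0), Y = (1, 0), S = (0, 1).
1. E is the centroid of triangle YSD ⇒ E = (1/3, 1/3)
2. V is the centroid of triangle EDS ⇒ V = (1/9, 4/9)
3. G is where the line through E parallel to DV meets line DS ⇒ G = (0, -1)
G = D + t·(S−D) with t = -1, so DG:GS = t:(1−t) = -1:2

DG:GS = -1/2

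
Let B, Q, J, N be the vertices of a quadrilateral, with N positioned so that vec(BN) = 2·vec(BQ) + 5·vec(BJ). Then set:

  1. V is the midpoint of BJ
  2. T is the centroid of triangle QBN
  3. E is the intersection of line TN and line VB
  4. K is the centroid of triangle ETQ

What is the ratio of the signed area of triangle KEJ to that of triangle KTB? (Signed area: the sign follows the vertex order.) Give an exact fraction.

[KEJ]:[KTB] = -8/5

Choose coordinates B = (0, 0), Q = (1, 0), J = (0, 1), N = (2, 5).
1. V is the midpoint of BJ ⇒ V = (0, 1/2)
2. T is the centroid of triangle QBN ⇒ T = (1, 5/3)
3. E is the intersection of line TN and line VB ⇒ E = (0, -5/3)
4. K is the centroid of triangle ETQ ⇒ K = (2/3, 0)
2·[KEJ] = -16/9, 2·[KTB] = 10/9
[KEJ]:[KTB] = -16/9:10/9 = -8/5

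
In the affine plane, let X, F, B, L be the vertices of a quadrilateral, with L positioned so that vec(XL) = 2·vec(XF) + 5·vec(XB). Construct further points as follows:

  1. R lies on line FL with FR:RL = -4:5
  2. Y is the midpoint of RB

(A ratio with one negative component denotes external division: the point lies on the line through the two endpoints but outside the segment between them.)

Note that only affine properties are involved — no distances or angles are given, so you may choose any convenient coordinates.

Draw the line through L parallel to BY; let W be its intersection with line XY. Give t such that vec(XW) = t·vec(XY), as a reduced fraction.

Set X = (0, 0), F = (1, 0), B = (0, 1), L = (2, 5); any affine frame gives the same invariant.
1. R lies on line FL with FR:RL = -4:5 ⇒ R = (-3, -20)
2. Y is the midpoint of RB ⇒ Y = (-3/2, -19/2)
through L parallel to BY: direction (-3/2, -21/2); meets XY at W = (27/2, 171/2)
W = X + t·(Y−X) with t = -9

t = -9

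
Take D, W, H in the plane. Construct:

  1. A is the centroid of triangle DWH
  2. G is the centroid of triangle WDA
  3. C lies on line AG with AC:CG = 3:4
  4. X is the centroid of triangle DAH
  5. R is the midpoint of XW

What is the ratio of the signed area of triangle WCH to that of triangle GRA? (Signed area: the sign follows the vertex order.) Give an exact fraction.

[WCH]:[GRA] = -72/7

Work in coordinates with D = (0, 0), W = (1, 0), H = (0, 1).
1. A is the centroid of triangle DWH ⇒ A = (1/3, 1/3)
2. G is the centroid of triangle WDA ⇒ G = (4/9, 1/9)
3. C lies on line AG with AC:CG = 3:4 ⇒ C = (8/21, 5/21)
4. X is the centroid of triangle DAH ⇒ X = (1/9, 4/9)
5. R is the midpoint of XW ⇒ R = (5/9, 2/9)
2·[WCH] = -8/21, 2·[GRA] = 1/27
[WCH]:[GRA] = -8/21:1/27 = -72/7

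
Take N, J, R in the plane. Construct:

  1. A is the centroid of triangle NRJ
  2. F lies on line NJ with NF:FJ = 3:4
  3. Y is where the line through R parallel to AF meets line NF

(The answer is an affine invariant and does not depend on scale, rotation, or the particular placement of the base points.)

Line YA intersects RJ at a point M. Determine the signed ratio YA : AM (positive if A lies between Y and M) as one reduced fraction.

Set N = (0, 0), J = (1, 0), R = (0, 1); any affine frame gives the same invariant.
1. A is the centroid of triangle NRJ ⇒ A = (1/3, 1/3)
2. F lies on line NJ with NF:FJ = 3:4 ⇒ F = (3/7, 0)
3. Y is where the line through R parallel to AF meets line NF ⇒ Y = (2/7, 0)
line YA meets RJ at M = (3/8, 5/8)
A = Y + t·(M−Y) with t = 8/15, so YA:AM = 8/15:7/15

YA:AM = 8/7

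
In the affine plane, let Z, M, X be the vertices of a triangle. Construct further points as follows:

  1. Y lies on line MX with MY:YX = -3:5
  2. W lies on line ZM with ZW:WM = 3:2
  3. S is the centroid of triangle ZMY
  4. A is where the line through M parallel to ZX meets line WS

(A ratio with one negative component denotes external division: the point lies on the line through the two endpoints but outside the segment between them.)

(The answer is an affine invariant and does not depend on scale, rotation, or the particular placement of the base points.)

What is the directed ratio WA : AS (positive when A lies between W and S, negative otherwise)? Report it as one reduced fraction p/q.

WA:AS = 12/5

Set Z = (0, 0), M = (1, 0), X = (0, 1); any affine frame gives the same invariant.
1. Y lies on line MX with MY:YX = -3:5 ⇒ Y = (5/2, -3/2)
2. W lies on line ZM with ZW:WM = 3:2 ⇒ W = (3/5, 0)
3. S is the centroid of triangle ZMY ⇒ S = (7/6, -1/2)
4. A is where the line through M parallel to ZX meets line WS ⇒ A = (1, -6/17)
A = W + t·(S−W) with t = 12/17, so WA:AS = t:(1−t) = 12/17:5/17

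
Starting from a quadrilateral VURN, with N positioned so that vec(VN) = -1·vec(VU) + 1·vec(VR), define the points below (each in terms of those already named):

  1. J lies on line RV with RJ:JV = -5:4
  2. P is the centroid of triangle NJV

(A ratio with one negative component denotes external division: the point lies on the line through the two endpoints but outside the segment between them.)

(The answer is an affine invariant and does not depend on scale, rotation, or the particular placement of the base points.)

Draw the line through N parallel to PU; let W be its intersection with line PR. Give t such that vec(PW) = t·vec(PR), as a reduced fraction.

t = 10/7

Choose coordinates V = (0, 0), U = (1, 0), R = (0, 1), N = (-1, 1).
1. J lies on line RV with RJ:JV = -5:4 ⇒ J = (0, -4)
2. P is the centroid of triangle NJV ⇒ P = (-1/3, -1)
through N parallel to PU: direction (4/3, 1); meets PR at W = (1/7, 13/7)
W = P + t·(R−P) with t = 10/7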